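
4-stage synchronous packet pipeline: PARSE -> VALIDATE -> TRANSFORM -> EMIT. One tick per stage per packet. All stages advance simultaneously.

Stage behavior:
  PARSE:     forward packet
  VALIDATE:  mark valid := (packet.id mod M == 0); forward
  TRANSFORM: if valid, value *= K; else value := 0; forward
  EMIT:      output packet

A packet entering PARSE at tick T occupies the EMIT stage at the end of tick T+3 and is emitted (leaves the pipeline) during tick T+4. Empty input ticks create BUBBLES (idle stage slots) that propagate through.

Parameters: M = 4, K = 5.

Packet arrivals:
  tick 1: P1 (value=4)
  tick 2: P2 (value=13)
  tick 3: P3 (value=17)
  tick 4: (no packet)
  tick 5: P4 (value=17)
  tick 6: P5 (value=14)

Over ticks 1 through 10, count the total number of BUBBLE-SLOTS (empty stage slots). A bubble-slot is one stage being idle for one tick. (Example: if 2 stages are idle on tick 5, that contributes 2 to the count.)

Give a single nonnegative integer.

Tick 1: [PARSE:P1(v=4,ok=F), VALIDATE:-, TRANSFORM:-, EMIT:-] out:-; bubbles=3
Tick 2: [PARSE:P2(v=13,ok=F), VALIDATE:P1(v=4,ok=F), TRANSFORM:-, EMIT:-] out:-; bubbles=2
Tick 3: [PARSE:P3(v=17,ok=F), VALIDATE:P2(v=13,ok=F), TRANSFORM:P1(v=0,ok=F), EMIT:-] out:-; bubbles=1
Tick 4: [PARSE:-, VALIDATE:P3(v=17,ok=F), TRANSFORM:P2(v=0,ok=F), EMIT:P1(v=0,ok=F)] out:-; bubbles=1
Tick 5: [PARSE:P4(v=17,ok=F), VALIDATE:-, TRANSFORM:P3(v=0,ok=F), EMIT:P2(v=0,ok=F)] out:P1(v=0); bubbles=1
Tick 6: [PARSE:P5(v=14,ok=F), VALIDATE:P4(v=17,ok=T), TRANSFORM:-, EMIT:P3(v=0,ok=F)] out:P2(v=0); bubbles=1
Tick 7: [PARSE:-, VALIDATE:P5(v=14,ok=F), TRANSFORM:P4(v=85,ok=T), EMIT:-] out:P3(v=0); bubbles=2
Tick 8: [PARSE:-, VALIDATE:-, TRANSFORM:P5(v=0,ok=F), EMIT:P4(v=85,ok=T)] out:-; bubbles=2
Tick 9: [PARSE:-, VALIDATE:-, TRANSFORM:-, EMIT:P5(v=0,ok=F)] out:P4(v=85); bubbles=3
Tick 10: [PARSE:-, VALIDATE:-, TRANSFORM:-, EMIT:-] out:P5(v=0); bubbles=4
Total bubble-slots: 20

Answer: 20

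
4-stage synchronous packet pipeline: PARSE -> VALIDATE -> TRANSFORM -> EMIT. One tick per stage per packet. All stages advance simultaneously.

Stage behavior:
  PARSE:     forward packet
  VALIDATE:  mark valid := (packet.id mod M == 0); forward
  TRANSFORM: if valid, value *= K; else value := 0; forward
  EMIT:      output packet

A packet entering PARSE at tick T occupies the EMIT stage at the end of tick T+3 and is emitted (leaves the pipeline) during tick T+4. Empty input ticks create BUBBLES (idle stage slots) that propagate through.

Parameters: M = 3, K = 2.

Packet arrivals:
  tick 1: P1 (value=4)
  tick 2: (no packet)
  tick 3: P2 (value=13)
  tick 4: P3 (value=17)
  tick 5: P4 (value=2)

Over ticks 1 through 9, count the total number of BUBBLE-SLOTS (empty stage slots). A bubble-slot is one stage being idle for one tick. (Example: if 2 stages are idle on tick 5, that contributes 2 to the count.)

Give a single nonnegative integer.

Answer: 20

Derivation:
Tick 1: [PARSE:P1(v=4,ok=F), VALIDATE:-, TRANSFORM:-, EMIT:-] out:-; bubbles=3
Tick 2: [PARSE:-, VALIDATE:P1(v=4,ok=F), TRANSFORM:-, EMIT:-] out:-; bubbles=3
Tick 3: [PARSE:P2(v=13,ok=F), VALIDATE:-, TRANSFORM:P1(v=0,ok=F), EMIT:-] out:-; bubbles=2
Tick 4: [PARSE:P3(v=17,ok=F), VALIDATE:P2(v=13,ok=F), TRANSFORM:-, EMIT:P1(v=0,ok=F)] out:-; bubbles=1
Tick 5: [PARSE:P4(v=2,ok=F), VALIDATE:P3(v=17,ok=T), TRANSFORM:P2(v=0,ok=F), EMIT:-] out:P1(v=0); bubbles=1
Tick 6: [PARSE:-, VALIDATE:P4(v=2,ok=F), TRANSFORM:P3(v=34,ok=T), EMIT:P2(v=0,ok=F)] out:-; bubbles=1
Tick 7: [PARSE:-, VALIDATE:-, TRANSFORM:P4(v=0,ok=F), EMIT:P3(v=34,ok=T)] out:P2(v=0); bubbles=2
Tick 8: [PARSE:-, VALIDATE:-, TRANSFORM:-, EMIT:P4(v=0,ok=F)] out:P3(v=34); bubbles=3
Tick 9: [PARSE:-, VALIDATE:-, TRANSFORM:-, EMIT:-] out:P4(v=0); bubbles=4
Total bubble-slots: 20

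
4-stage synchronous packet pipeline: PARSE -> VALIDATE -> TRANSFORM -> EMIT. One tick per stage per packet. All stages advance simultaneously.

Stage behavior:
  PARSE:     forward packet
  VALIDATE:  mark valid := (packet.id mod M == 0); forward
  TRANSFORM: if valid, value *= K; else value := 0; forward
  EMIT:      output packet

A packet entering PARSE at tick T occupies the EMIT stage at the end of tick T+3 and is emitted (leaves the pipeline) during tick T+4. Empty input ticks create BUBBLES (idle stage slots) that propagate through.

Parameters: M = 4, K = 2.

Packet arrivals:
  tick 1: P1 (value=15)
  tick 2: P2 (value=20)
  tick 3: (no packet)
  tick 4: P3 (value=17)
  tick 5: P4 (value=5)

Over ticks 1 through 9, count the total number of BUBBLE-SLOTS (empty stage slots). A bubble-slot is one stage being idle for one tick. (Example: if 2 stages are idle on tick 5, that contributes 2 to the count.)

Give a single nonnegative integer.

Tick 1: [PARSE:P1(v=15,ok=F), VALIDATE:-, TRANSFORM:-, EMIT:-] out:-; bubbles=3
Tick 2: [PARSE:P2(v=20,ok=F), VALIDATE:P1(v=15,ok=F), TRANSFORM:-, EMIT:-] out:-; bubbles=2
Tick 3: [PARSE:-, VALIDATE:P2(v=20,ok=F), TRANSFORM:P1(v=0,ok=F), EMIT:-] out:-; bubbles=2
Tick 4: [PARSE:P3(v=17,ok=F), VALIDATE:-, TRANSFORM:P2(v=0,ok=F), EMIT:P1(v=0,ok=F)] out:-; bubbles=1
Tick 5: [PARSE:P4(v=5,ok=F), VALIDATE:P3(v=17,ok=F), TRANSFORM:-, EMIT:P2(v=0,ok=F)] out:P1(v=0); bubbles=1
Tick 6: [PARSE:-, VALIDATE:P4(v=5,ok=T), TRANSFORM:P3(v=0,ok=F), EMIT:-] out:P2(v=0); bubbles=2
Tick 7: [PARSE:-, VALIDATE:-, TRANSFORM:P4(v=10,ok=T), EMIT:P3(v=0,ok=F)] out:-; bubbles=2
Tick 8: [PARSE:-, VALIDATE:-, TRANSFORM:-, EMIT:P4(v=10,ok=T)] out:P3(v=0); bubbles=3
Tick 9: [PARSE:-, VALIDATE:-, TRANSFORM:-, EMIT:-] out:P4(v=10); bubbles=4
Total bubble-slots: 20

Answer: 20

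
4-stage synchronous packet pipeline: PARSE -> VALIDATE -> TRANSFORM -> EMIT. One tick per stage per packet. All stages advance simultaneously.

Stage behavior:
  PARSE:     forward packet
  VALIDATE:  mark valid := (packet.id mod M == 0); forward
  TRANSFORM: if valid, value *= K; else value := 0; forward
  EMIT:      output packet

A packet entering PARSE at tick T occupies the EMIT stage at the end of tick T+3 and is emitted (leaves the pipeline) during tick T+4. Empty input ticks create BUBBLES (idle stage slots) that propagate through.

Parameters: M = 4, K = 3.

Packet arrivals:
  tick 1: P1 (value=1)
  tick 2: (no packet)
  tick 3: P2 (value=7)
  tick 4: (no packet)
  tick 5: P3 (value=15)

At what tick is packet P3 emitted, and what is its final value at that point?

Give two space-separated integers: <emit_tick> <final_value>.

Tick 1: [PARSE:P1(v=1,ok=F), VALIDATE:-, TRANSFORM:-, EMIT:-] out:-; in:P1
Tick 2: [PARSE:-, VALIDATE:P1(v=1,ok=F), TRANSFORM:-, EMIT:-] out:-; in:-
Tick 3: [PARSE:P2(v=7,ok=F), VALIDATE:-, TRANSFORM:P1(v=0,ok=F), EMIT:-] out:-; in:P2
Tick 4: [PARSE:-, VALIDATE:P2(v=7,ok=F), TRANSFORM:-, EMIT:P1(v=0,ok=F)] out:-; in:-
Tick 5: [PARSE:P3(v=15,ok=F), VALIDATE:-, TRANSFORM:P2(v=0,ok=F), EMIT:-] out:P1(v=0); in:P3
Tick 6: [PARSE:-, VALIDATE:P3(v=15,ok=F), TRANSFORM:-, EMIT:P2(v=0,ok=F)] out:-; in:-
Tick 7: [PARSE:-, VALIDATE:-, TRANSFORM:P3(v=0,ok=F), EMIT:-] out:P2(v=0); in:-
Tick 8: [PARSE:-, VALIDATE:-, TRANSFORM:-, EMIT:P3(v=0,ok=F)] out:-; in:-
Tick 9: [PARSE:-, VALIDATE:-, TRANSFORM:-, EMIT:-] out:P3(v=0); in:-
P3: arrives tick 5, valid=False (id=3, id%4=3), emit tick 9, final value 0

Answer: 9 0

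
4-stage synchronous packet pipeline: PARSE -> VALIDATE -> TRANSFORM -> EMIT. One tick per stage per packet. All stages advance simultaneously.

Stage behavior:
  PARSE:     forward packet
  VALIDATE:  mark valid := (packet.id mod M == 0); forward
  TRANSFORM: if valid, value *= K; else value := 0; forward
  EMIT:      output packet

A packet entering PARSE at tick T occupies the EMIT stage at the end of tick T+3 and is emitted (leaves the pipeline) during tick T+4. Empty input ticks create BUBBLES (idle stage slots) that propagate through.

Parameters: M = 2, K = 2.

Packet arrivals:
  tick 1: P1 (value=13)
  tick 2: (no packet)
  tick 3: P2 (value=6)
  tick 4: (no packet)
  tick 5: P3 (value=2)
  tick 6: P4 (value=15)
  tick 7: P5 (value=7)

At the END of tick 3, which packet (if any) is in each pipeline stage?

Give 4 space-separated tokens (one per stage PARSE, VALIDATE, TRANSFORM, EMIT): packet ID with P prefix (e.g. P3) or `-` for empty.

Answer: P2 - P1 -

Derivation:
Tick 1: [PARSE:P1(v=13,ok=F), VALIDATE:-, TRANSFORM:-, EMIT:-] out:-; in:P1
Tick 2: [PARSE:-, VALIDATE:P1(v=13,ok=F), TRANSFORM:-, EMIT:-] out:-; in:-
Tick 3: [PARSE:P2(v=6,ok=F), VALIDATE:-, TRANSFORM:P1(v=0,ok=F), EMIT:-] out:-; in:P2
At end of tick 3: ['P2', '-', 'P1', '-']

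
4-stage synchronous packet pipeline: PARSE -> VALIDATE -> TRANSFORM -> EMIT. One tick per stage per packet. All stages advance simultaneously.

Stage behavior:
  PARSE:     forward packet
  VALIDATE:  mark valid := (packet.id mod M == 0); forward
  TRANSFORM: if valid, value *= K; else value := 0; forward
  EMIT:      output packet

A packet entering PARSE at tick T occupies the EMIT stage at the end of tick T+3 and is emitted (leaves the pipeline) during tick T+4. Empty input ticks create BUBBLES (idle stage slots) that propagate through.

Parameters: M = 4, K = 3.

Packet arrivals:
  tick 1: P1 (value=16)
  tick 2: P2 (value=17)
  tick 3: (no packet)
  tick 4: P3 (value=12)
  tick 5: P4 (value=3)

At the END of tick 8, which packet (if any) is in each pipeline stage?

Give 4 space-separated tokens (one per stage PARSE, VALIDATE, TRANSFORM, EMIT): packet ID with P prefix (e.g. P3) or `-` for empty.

Tick 1: [PARSE:P1(v=16,ok=F), VALIDATE:-, TRANSFORM:-, EMIT:-] out:-; in:P1
Tick 2: [PARSE:P2(v=17,ok=F), VALIDATE:P1(v=16,ok=F), TRANSFORM:-, EMIT:-] out:-; in:P2
Tick 3: [PARSE:-, VALIDATE:P2(v=17,ok=F), TRANSFORM:P1(v=0,ok=F), EMIT:-] out:-; in:-
Tick 4: [PARSE:P3(v=12,ok=F), VALIDATE:-, TRANSFORM:P2(v=0,ok=F), EMIT:P1(v=0,ok=F)] out:-; in:P3
Tick 5: [PARSE:P4(v=3,ok=F), VALIDATE:P3(v=12,ok=F), TRANSFORM:-, EMIT:P2(v=0,ok=F)] out:P1(v=0); in:P4
Tick 6: [PARSE:-, VALIDATE:P4(v=3,ok=T), TRANSFORM:P3(v=0,ok=F), EMIT:-] out:P2(v=0); in:-
Tick 7: [PARSE:-, VALIDATE:-, TRANSFORM:P4(v=9,ok=T), EMIT:P3(v=0,ok=F)] out:-; in:-
Tick 8: [PARSE:-, VALIDATE:-, TRANSFORM:-, EMIT:P4(v=9,ok=T)] out:P3(v=0); in:-
At end of tick 8: ['-', '-', '-', 'P4']

Answer: - - - P4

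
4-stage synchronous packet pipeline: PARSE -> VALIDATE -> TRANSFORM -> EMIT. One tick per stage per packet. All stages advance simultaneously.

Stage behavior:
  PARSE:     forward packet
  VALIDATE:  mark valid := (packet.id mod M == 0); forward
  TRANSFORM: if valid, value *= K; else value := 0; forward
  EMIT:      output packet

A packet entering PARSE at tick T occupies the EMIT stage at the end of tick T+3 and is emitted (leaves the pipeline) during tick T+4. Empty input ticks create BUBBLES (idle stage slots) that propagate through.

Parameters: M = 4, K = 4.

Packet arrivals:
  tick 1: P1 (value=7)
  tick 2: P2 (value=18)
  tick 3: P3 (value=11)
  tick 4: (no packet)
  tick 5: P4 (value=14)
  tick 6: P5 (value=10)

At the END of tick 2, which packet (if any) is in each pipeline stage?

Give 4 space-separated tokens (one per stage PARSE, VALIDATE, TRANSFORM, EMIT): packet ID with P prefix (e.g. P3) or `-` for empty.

Tick 1: [PARSE:P1(v=7,ok=F), VALIDATE:-, TRANSFORM:-, EMIT:-] out:-; in:P1
Tick 2: [PARSE:P2(v=18,ok=F), VALIDATE:P1(v=7,ok=F), TRANSFORM:-, EMIT:-] out:-; in:P2
At end of tick 2: ['P2', 'P1', '-', '-']

Answer: P2 P1 - -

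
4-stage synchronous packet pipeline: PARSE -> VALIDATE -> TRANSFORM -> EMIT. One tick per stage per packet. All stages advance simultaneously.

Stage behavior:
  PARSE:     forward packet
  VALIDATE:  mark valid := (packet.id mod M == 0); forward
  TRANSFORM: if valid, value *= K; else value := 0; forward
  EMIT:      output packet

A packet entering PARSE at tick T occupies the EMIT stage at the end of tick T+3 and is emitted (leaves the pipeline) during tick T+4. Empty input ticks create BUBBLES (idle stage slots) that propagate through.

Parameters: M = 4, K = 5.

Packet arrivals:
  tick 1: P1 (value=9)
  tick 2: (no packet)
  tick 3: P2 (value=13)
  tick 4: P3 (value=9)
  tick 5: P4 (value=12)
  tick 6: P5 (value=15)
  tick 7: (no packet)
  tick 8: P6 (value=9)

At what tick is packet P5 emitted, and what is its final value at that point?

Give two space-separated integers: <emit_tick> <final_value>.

Answer: 10 0

Derivation:
Tick 1: [PARSE:P1(v=9,ok=F), VALIDATE:-, TRANSFORM:-, EMIT:-] out:-; in:P1
Tick 2: [PARSE:-, VALIDATE:P1(v=9,ok=F), TRANSFORM:-, EMIT:-] out:-; in:-
Tick 3: [PARSE:P2(v=13,ok=F), VALIDATE:-, TRANSFORM:P1(v=0,ok=F), EMIT:-] out:-; in:P2
Tick 4: [PARSE:P3(v=9,ok=F), VALIDATE:P2(v=13,ok=F), TRANSFORM:-, EMIT:P1(v=0,ok=F)] out:-; in:P3
Tick 5: [PARSE:P4(v=12,ok=F), VALIDATE:P3(v=9,ok=F), TRANSFORM:P2(v=0,ok=F), EMIT:-] out:P1(v=0); in:P4
Tick 6: [PARSE:P5(v=15,ok=F), VALIDATE:P4(v=12,ok=T), TRANSFORM:P3(v=0,ok=F), EMIT:P2(v=0,ok=F)] out:-; in:P5
Tick 7: [PARSE:-, VALIDATE:P5(v=15,ok=F), TRANSFORM:P4(v=60,ok=T), EMIT:P3(v=0,ok=F)] out:P2(v=0); in:-
Tick 8: [PARSE:P6(v=9,ok=F), VALIDATE:-, TRANSFORM:P5(v=0,ok=F), EMIT:P4(v=60,ok=T)] out:P3(v=0); in:P6
Tick 9: [PARSE:-, VALIDATE:P6(v=9,ok=F), TRANSFORM:-, EMIT:P5(v=0,ok=F)] out:P4(v=60); in:-
Tick 10: [PARSE:-, VALIDATE:-, TRANSFORM:P6(v=0,ok=F), EMIT:-] out:P5(v=0); in:-
Tick 11: [PARSE:-, VALIDATE:-, TRANSFORM:-, EMIT:P6(v=0,ok=F)] out:-; in:-
Tick 12: [PARSE:-, VALIDATE:-, TRANSFORM:-, EMIT:-] out:P6(v=0); in:-
P5: arrives tick 6, valid=False (id=5, id%4=1), emit tick 10, final value 0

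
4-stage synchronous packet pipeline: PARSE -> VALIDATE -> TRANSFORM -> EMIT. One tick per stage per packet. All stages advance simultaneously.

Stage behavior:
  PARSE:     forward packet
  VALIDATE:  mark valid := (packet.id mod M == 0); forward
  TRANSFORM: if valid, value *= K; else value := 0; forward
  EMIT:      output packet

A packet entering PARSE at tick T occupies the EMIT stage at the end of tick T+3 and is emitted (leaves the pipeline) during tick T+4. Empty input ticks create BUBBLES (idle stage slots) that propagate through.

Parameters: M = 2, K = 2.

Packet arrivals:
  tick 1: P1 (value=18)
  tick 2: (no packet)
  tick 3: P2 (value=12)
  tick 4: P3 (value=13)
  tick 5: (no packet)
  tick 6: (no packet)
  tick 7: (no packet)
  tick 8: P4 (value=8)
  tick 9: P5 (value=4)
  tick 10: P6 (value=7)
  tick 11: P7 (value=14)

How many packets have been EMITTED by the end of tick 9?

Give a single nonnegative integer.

Tick 1: [PARSE:P1(v=18,ok=F), VALIDATE:-, TRANSFORM:-, EMIT:-] out:-; in:P1
Tick 2: [PARSE:-, VALIDATE:P1(v=18,ok=F), TRANSFORM:-, EMIT:-] out:-; in:-
Tick 3: [PARSE:P2(v=12,ok=F), VALIDATE:-, TRANSFORM:P1(v=0,ok=F), EMIT:-] out:-; in:P2
Tick 4: [PARSE:P3(v=13,ok=F), VALIDATE:P2(v=12,ok=T), TRANSFORM:-, EMIT:P1(v=0,ok=F)] out:-; in:P3
Tick 5: [PARSE:-, VALIDATE:P3(v=13,ok=F), TRANSFORM:P2(v=24,ok=T), EMIT:-] out:P1(v=0); in:-
Tick 6: [PARSE:-, VALIDATE:-, TRANSFORM:P3(v=0,ok=F), EMIT:P2(v=24,ok=T)] out:-; in:-
Tick 7: [PARSE:-, VALIDATE:-, TRANSFORM:-, EMIT:P3(v=0,ok=F)] out:P2(v=24); in:-
Tick 8: [PARSE:P4(v=8,ok=F), VALIDATE:-, TRANSFORM:-, EMIT:-] out:P3(v=0); in:P4
Tick 9: [PARSE:P5(v=4,ok=F), VALIDATE:P4(v=8,ok=T), TRANSFORM:-, EMIT:-] out:-; in:P5
Emitted by tick 9: ['P1', 'P2', 'P3']

Answer: 3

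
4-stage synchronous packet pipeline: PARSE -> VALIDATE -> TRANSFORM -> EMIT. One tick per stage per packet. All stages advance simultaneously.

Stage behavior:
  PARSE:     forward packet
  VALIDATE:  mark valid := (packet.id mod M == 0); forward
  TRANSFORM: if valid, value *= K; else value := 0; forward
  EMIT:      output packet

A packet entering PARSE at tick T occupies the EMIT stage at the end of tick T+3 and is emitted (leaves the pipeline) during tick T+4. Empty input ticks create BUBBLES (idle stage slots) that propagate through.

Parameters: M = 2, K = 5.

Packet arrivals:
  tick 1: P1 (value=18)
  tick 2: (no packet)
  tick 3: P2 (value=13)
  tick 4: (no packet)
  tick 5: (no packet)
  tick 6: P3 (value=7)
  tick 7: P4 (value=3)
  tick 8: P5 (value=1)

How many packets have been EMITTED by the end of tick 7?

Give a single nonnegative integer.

Answer: 2

Derivation:
Tick 1: [PARSE:P1(v=18,ok=F), VALIDATE:-, TRANSFORM:-, EMIT:-] out:-; in:P1
Tick 2: [PARSE:-, VALIDATE:P1(v=18,ok=F), TRANSFORM:-, EMIT:-] out:-; in:-
Tick 3: [PARSE:P2(v=13,ok=F), VALIDATE:-, TRANSFORM:P1(v=0,ok=F), EMIT:-] out:-; in:P2
Tick 4: [PARSE:-, VALIDATE:P2(v=13,ok=T), TRANSFORM:-, EMIT:P1(v=0,ok=F)] out:-; in:-
Tick 5: [PARSE:-, VALIDATE:-, TRANSFORM:P2(v=65,ok=T), EMIT:-] out:P1(v=0); in:-
Tick 6: [PARSE:P3(v=7,ok=F), VALIDATE:-, TRANSFORM:-, EMIT:P2(v=65,ok=T)] out:-; in:P3
Tick 7: [PARSE:P4(v=3,ok=F), VALIDATE:P3(v=7,ok=F), TRANSFORM:-, EMIT:-] out:P2(v=65); in:P4
Emitted by tick 7: ['P1', 'P2']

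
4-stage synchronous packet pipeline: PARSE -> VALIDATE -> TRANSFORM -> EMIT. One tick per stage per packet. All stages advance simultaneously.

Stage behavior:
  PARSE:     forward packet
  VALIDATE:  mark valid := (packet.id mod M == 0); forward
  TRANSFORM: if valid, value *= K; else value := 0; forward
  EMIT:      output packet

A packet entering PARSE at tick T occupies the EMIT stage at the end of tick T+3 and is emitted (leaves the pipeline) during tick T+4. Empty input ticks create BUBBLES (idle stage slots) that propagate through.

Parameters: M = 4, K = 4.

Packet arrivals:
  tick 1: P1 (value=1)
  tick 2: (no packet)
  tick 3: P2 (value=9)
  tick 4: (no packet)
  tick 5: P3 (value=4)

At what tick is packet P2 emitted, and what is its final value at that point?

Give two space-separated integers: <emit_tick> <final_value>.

Tick 1: [PARSE:P1(v=1,ok=F), VALIDATE:-, TRANSFORM:-, EMIT:-] out:-; in:P1
Tick 2: [PARSE:-, VALIDATE:P1(v=1,ok=F), TRANSFORM:-, EMIT:-] out:-; in:-
Tick 3: [PARSE:P2(v=9,ok=F), VALIDATE:-, TRANSFORM:P1(v=0,ok=F), EMIT:-] out:-; in:P2
Tick 4: [PARSE:-, VALIDATE:P2(v=9,ok=F), TRANSFORM:-, EMIT:P1(v=0,ok=F)] out:-; in:-
Tick 5: [PARSE:P3(v=4,ok=F), VALIDATE:-, TRANSFORM:P2(v=0,ok=F), EMIT:-] out:P1(v=0); in:P3
Tick 6: [PARSE:-, VALIDATE:P3(v=4,ok=F), TRANSFORM:-, EMIT:P2(v=0,ok=F)] out:-; in:-
Tick 7: [PARSE:-, VALIDATE:-, TRANSFORM:P3(v=0,ok=F), EMIT:-] out:P2(v=0); in:-
Tick 8: [PARSE:-, VALIDATE:-, TRANSFORM:-, EMIT:P3(v=0,ok=F)] out:-; in:-
Tick 9: [PARSE:-, VALIDATE:-, TRANSFORM:-, EMIT:-] out:P3(v=0); in:-
P2: arrives tick 3, valid=False (id=2, id%4=2), emit tick 7, final value 0

Answer: 7 0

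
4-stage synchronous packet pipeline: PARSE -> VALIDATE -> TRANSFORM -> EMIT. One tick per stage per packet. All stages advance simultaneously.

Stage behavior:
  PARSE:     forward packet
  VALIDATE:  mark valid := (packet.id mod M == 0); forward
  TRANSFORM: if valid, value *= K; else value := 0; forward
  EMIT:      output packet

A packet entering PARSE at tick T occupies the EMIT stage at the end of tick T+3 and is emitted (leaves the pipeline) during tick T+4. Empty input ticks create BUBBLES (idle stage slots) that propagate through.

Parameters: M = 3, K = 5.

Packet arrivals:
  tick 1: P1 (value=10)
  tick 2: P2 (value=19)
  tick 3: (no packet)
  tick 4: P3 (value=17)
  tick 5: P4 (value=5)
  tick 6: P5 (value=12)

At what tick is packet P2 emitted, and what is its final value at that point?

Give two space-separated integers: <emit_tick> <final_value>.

Answer: 6 0

Derivation:
Tick 1: [PARSE:P1(v=10,ok=F), VALIDATE:-, TRANSFORM:-, EMIT:-] out:-; in:P1
Tick 2: [PARSE:P2(v=19,ok=F), VALIDATE:P1(v=10,ok=F), TRANSFORM:-, EMIT:-] out:-; in:P2
Tick 3: [PARSE:-, VALIDATE:P2(v=19,ok=F), TRANSFORM:P1(v=0,ok=F), EMIT:-] out:-; in:-
Tick 4: [PARSE:P3(v=17,ok=F), VALIDATE:-, TRANSFORM:P2(v=0,ok=F), EMIT:P1(v=0,ok=F)] out:-; in:P3
Tick 5: [PARSE:P4(v=5,ok=F), VALIDATE:P3(v=17,ok=T), TRANSFORM:-, EMIT:P2(v=0,ok=F)] out:P1(v=0); in:P4
Tick 6: [PARSE:P5(v=12,ok=F), VALIDATE:P4(v=5,ok=F), TRANSFORM:P3(v=85,ok=T), EMIT:-] out:P2(v=0); in:P5
Tick 7: [PARSE:-, VALIDATE:P5(v=12,ok=F), TRANSFORM:P4(v=0,ok=F), EMIT:P3(v=85,ok=T)] out:-; in:-
Tick 8: [PARSE:-, VALIDATE:-, TRANSFORM:P5(v=0,ok=F), EMIT:P4(v=0,ok=F)] out:P3(v=85); in:-
Tick 9: [PARSE:-, VALIDATE:-, TRANSFORM:-, EMIT:P5(v=0,ok=F)] out:P4(v=0); in:-
Tick 10: [PARSE:-, VALIDATE:-, TRANSFORM:-, EMIT:-] out:P5(v=0); in:-
P2: arrives tick 2, valid=False (id=2, id%3=2), emit tick 6, final value 0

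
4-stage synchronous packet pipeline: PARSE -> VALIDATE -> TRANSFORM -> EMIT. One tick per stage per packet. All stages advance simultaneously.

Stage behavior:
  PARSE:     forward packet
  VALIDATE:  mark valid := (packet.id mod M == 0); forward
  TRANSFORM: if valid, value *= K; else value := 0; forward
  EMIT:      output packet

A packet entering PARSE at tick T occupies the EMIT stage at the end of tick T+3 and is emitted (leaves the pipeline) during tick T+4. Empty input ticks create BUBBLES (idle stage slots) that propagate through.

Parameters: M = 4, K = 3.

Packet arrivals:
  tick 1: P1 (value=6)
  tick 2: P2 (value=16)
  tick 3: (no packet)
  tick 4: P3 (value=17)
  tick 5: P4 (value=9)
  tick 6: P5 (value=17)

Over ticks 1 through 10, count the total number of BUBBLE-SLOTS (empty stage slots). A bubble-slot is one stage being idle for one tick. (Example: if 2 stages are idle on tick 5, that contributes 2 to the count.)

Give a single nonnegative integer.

Answer: 20

Derivation:
Tick 1: [PARSE:P1(v=6,ok=F), VALIDATE:-, TRANSFORM:-, EMIT:-] out:-; bubbles=3
Tick 2: [PARSE:P2(v=16,ok=F), VALIDATE:P1(v=6,ok=F), TRANSFORM:-, EMIT:-] out:-; bubbles=2
Tick 3: [PARSE:-, VALIDATE:P2(v=16,ok=F), TRANSFORM:P1(v=0,ok=F), EMIT:-] out:-; bubbles=2
Tick 4: [PARSE:P3(v=17,ok=F), VALIDATE:-, TRANSFORM:P2(v=0,ok=F), EMIT:P1(v=0,ok=F)] out:-; bubbles=1
Tick 5: [PARSE:P4(v=9,ok=F), VALIDATE:P3(v=17,ok=F), TRANSFORM:-, EMIT:P2(v=0,ok=F)] out:P1(v=0); bubbles=1
Tick 6: [PARSE:P5(v=17,ok=F), VALIDATE:P4(v=9,ok=T), TRANSFORM:P3(v=0,ok=F), EMIT:-] out:P2(v=0); bubbles=1
Tick 7: [PARSE:-, VALIDATE:P5(v=17,ok=F), TRANSFORM:P4(v=27,ok=T), EMIT:P3(v=0,ok=F)] out:-; bubbles=1
Tick 8: [PARSE:-, VALIDATE:-, TRANSFORM:P5(v=0,ok=F), EMIT:P4(v=27,ok=T)] out:P3(v=0); bubbles=2
Tick 9: [PARSE:-, VALIDATE:-, TRANSFORM:-, EMIT:P5(v=0,ok=F)] out:P4(v=27); bubbles=3
Tick 10: [PARSE:-, VALIDATE:-, TRANSFORM:-, EMIT:-] out:P5(v=0); bubbles=4
Total bubble-slots: 20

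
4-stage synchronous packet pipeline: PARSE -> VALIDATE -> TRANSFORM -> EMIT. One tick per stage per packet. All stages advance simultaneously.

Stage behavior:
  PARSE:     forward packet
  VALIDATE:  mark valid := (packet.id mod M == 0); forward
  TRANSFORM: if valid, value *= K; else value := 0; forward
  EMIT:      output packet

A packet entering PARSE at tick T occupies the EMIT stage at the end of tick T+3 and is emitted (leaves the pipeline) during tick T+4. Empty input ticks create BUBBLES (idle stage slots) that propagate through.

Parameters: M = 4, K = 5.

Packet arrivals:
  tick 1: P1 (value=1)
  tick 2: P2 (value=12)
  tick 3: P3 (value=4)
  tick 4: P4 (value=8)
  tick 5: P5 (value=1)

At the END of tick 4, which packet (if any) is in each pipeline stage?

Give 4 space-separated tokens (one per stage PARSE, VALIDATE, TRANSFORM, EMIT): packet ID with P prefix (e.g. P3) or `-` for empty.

Tick 1: [PARSE:P1(v=1,ok=F), VALIDATE:-, TRANSFORM:-, EMIT:-] out:-; in:P1
Tick 2: [PARSE:P2(v=12,ok=F), VALIDATE:P1(v=1,ok=F), TRANSFORM:-, EMIT:-] out:-; in:P2
Tick 3: [PARSE:P3(v=4,ok=F), VALIDATE:P2(v=12,ok=F), TRANSFORM:P1(v=0,ok=F), EMIT:-] out:-; in:P3
Tick 4: [PARSE:P4(v=8,ok=F), VALIDATE:P3(v=4,ok=F), TRANSFORM:P2(v=0,ok=F), EMIT:P1(v=0,ok=F)] out:-; in:P4
At end of tick 4: ['P4', 'P3', 'P2', 'P1']

Answer: P4 P3 P2 P1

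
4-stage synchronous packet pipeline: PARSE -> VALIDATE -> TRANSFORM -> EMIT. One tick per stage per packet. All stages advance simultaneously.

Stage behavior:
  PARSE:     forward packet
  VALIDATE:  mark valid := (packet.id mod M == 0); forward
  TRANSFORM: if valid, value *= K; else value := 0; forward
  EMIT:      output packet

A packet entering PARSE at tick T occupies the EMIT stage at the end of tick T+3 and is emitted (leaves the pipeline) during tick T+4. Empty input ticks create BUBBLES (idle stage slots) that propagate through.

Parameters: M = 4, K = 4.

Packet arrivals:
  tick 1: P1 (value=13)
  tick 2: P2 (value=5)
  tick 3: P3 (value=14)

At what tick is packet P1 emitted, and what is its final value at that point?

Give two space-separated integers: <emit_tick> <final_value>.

Tick 1: [PARSE:P1(v=13,ok=F), VALIDATE:-, TRANSFORM:-, EMIT:-] out:-; in:P1
Tick 2: [PARSE:P2(v=5,ok=F), VALIDATE:P1(v=13,ok=F), TRANSFORM:-, EMIT:-] out:-; in:P2
Tick 3: [PARSE:P3(v=14,ok=F), VALIDATE:P2(v=5,ok=F), TRANSFORM:P1(v=0,ok=F), EMIT:-] out:-; in:P3
Tick 4: [PARSE:-, VALIDATE:P3(v=14,ok=F), TRANSFORM:P2(v=0,ok=F), EMIT:P1(v=0,ok=F)] out:-; in:-
Tick 5: [PARSE:-, VALIDATE:-, TRANSFORM:P3(v=0,ok=F), EMIT:P2(v=0,ok=F)] out:P1(v=0); in:-
Tick 6: [PARSE:-, VALIDATE:-, TRANSFORM:-, EMIT:P3(v=0,ok=F)] out:P2(v=0); in:-
Tick 7: [PARSE:-, VALIDATE:-, TRANSFORM:-, EMIT:-] out:P3(v=0); in:-
P1: arrives tick 1, valid=False (id=1, id%4=1), emit tick 5, final value 0

Answer: 5 0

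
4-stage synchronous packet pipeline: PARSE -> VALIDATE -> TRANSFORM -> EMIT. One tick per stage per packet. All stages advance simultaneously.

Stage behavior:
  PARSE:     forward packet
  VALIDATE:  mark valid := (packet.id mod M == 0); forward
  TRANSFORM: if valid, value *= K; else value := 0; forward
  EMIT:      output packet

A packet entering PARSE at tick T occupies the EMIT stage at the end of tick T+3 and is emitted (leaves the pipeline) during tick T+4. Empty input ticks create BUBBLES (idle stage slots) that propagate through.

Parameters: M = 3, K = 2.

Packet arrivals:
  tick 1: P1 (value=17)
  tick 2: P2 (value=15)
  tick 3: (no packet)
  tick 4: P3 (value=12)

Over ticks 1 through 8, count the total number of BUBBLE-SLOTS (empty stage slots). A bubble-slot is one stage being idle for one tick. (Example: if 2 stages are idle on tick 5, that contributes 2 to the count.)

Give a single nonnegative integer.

Answer: 20

Derivation:
Tick 1: [PARSE:P1(v=17,ok=F), VALIDATE:-, TRANSFORM:-, EMIT:-] out:-; bubbles=3
Tick 2: [PARSE:P2(v=15,ok=F), VALIDATE:P1(v=17,ok=F), TRANSFORM:-, EMIT:-] out:-; bubbles=2
Tick 3: [PARSE:-, VALIDATE:P2(v=15,ok=F), TRANSFORM:P1(v=0,ok=F), EMIT:-] out:-; bubbles=2
Tick 4: [PARSE:P3(v=12,ok=F), VALIDATE:-, TRANSFORM:P2(v=0,ok=F), EMIT:P1(v=0,ok=F)] out:-; bubbles=1
Tick 5: [PARSE:-, VALIDATE:P3(v=12,ok=T), TRANSFORM:-, EMIT:P2(v=0,ok=F)] out:P1(v=0); bubbles=2
Tick 6: [PARSE:-, VALIDATE:-, TRANSFORM:P3(v=24,ok=T), EMIT:-] out:P2(v=0); bubbles=3
Tick 7: [PARSE:-, VALIDATE:-, TRANSFORM:-, EMIT:P3(v=24,ok=T)] out:-; bubbles=3
Tick 8: [PARSE:-, VALIDATE:-, TRANSFORM:-, EMIT:-] out:P3(v=24); bubbles=4
Total bubble-slots: 20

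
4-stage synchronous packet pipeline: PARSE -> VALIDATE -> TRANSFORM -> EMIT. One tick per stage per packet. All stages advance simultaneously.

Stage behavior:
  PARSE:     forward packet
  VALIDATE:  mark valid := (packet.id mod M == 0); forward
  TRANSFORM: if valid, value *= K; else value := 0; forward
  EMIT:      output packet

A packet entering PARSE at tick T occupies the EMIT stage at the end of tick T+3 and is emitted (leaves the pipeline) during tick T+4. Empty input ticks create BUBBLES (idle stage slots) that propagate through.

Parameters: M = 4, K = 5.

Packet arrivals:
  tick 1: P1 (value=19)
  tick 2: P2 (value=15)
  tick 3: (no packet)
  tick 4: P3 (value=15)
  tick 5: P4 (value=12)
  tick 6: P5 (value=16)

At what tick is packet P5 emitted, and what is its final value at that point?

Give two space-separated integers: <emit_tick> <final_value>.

Answer: 10 0

Derivation:
Tick 1: [PARSE:P1(v=19,ok=F), VALIDATE:-, TRANSFORM:-, EMIT:-] out:-; in:P1
Tick 2: [PARSE:P2(v=15,ok=F), VALIDATE:P1(v=19,ok=F), TRANSFORM:-, EMIT:-] out:-; in:P2
Tick 3: [PARSE:-, VALIDATE:P2(v=15,ok=F), TRANSFORM:P1(v=0,ok=F), EMIT:-] out:-; in:-
Tick 4: [PARSE:P3(v=15,ok=F), VALIDATE:-, TRANSFORM:P2(v=0,ok=F), EMIT:P1(v=0,ok=F)] out:-; in:P3
Tick 5: [PARSE:P4(v=12,ok=F), VALIDATE:P3(v=15,ok=F), TRANSFORM:-, EMIT:P2(v=0,ok=F)] out:P1(v=0); in:P4
Tick 6: [PARSE:P5(v=16,ok=F), VALIDATE:P4(v=12,ok=T), TRANSFORM:P3(v=0,ok=F), EMIT:-] out:P2(v=0); in:P5
Tick 7: [PARSE:-, VALIDATE:P5(v=16,ok=F), TRANSFORM:P4(v=60,ok=T), EMIT:P3(v=0,ok=F)] out:-; in:-
Tick 8: [PARSE:-, VALIDATE:-, TRANSFORM:P5(v=0,ok=F), EMIT:P4(v=60,ok=T)] out:P3(v=0); in:-
Tick 9: [PARSE:-, VALIDATE:-, TRANSFORM:-, EMIT:P5(v=0,ok=F)] out:P4(v=60); in:-
Tick 10: [PARSE:-, VALIDATE:-, TRANSFORM:-, EMIT:-] out:P5(v=0); in:-
P5: arrives tick 6, valid=False (id=5, id%4=1), emit tick 10, final value 0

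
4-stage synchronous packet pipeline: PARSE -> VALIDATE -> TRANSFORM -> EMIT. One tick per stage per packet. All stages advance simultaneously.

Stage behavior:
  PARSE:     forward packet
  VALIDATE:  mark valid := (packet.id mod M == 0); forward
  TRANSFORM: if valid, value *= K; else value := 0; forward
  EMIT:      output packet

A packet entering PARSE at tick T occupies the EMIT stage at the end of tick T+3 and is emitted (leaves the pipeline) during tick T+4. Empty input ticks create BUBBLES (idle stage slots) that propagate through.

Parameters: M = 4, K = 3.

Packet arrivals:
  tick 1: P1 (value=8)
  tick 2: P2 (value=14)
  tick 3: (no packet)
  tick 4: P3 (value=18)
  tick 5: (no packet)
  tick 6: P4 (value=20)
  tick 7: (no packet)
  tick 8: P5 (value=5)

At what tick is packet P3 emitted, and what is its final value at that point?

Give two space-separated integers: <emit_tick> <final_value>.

Answer: 8 0

Derivation:
Tick 1: [PARSE:P1(v=8,ok=F), VALIDATE:-, TRANSFORM:-, EMIT:-] out:-; in:P1
Tick 2: [PARSE:P2(v=14,ok=F), VALIDATE:P1(v=8,ok=F), TRANSFORM:-, EMIT:-] out:-; in:P2
Tick 3: [PARSE:-, VALIDATE:P2(v=14,ok=F), TRANSFORM:P1(v=0,ok=F), EMIT:-] out:-; in:-
Tick 4: [PARSE:P3(v=18,ok=F), VALIDATE:-, TRANSFORM:P2(v=0,ok=F), EMIT:P1(v=0,ok=F)] out:-; in:P3
Tick 5: [PARSE:-, VALIDATE:P3(v=18,ok=F), TRANSFORM:-, EMIT:P2(v=0,ok=F)] out:P1(v=0); in:-
Tick 6: [PARSE:P4(v=20,ok=F), VALIDATE:-, TRANSFORM:P3(v=0,ok=F), EMIT:-] out:P2(v=0); in:P4
Tick 7: [PARSE:-, VALIDATE:P4(v=20,ok=T), TRANSFORM:-, EMIT:P3(v=0,ok=F)] out:-; in:-
Tick 8: [PARSE:P5(v=5,ok=F), VALIDATE:-, TRANSFORM:P4(v=60,ok=T), EMIT:-] out:P3(v=0); in:P5
Tick 9: [PARSE:-, VALIDATE:P5(v=5,ok=F), TRANSFORM:-, EMIT:P4(v=60,ok=T)] out:-; in:-
Tick 10: [PARSE:-, VALIDATE:-, TRANSFORM:P5(v=0,ok=F), EMIT:-] out:P4(v=60); in:-
Tick 11: [PARSE:-, VALIDATE:-, TRANSFORM:-, EMIT:P5(v=0,ok=F)] out:-; in:-
Tick 12: [PARSE:-, VALIDATE:-, TRANSFORM:-, EMIT:-] out:P5(v=0); in:-
P3: arrives tick 4, valid=False (id=3, id%4=3), emit tick 8, final value 0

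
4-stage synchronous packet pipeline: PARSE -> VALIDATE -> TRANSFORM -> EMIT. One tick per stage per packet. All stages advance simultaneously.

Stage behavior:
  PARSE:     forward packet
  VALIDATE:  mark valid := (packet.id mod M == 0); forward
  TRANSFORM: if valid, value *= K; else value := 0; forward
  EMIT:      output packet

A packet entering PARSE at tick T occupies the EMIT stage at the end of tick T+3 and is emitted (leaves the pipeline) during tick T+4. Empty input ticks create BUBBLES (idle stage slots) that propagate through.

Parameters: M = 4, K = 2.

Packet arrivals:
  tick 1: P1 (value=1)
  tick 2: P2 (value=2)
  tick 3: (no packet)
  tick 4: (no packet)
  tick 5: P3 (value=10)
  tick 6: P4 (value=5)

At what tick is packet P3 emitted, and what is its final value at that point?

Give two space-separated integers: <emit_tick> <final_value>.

Answer: 9 0

Derivation:
Tick 1: [PARSE:P1(v=1,ok=F), VALIDATE:-, TRANSFORM:-, EMIT:-] out:-; in:P1
Tick 2: [PARSE:P2(v=2,ok=F), VALIDATE:P1(v=1,ok=F), TRANSFORM:-, EMIT:-] out:-; in:P2
Tick 3: [PARSE:-, VALIDATE:P2(v=2,ok=F), TRANSFORM:P1(v=0,ok=F), EMIT:-] out:-; in:-
Tick 4: [PARSE:-, VALIDATE:-, TRANSFORM:P2(v=0,ok=F), EMIT:P1(v=0,ok=F)] out:-; in:-
Tick 5: [PARSE:P3(v=10,ok=F), VALIDATE:-, TRANSFORM:-, EMIT:P2(v=0,ok=F)] out:P1(v=0); in:P3
Tick 6: [PARSE:P4(v=5,ok=F), VALIDATE:P3(v=10,ok=F), TRANSFORM:-, EMIT:-] out:P2(v=0); in:P4
Tick 7: [PARSE:-, VALIDATE:P4(v=5,ok=T), TRANSFORM:P3(v=0,ok=F), EMIT:-] out:-; in:-
Tick 8: [PARSE:-, VALIDATE:-, TRANSFORM:P4(v=10,ok=T), EMIT:P3(v=0,ok=F)] out:-; in:-
Tick 9: [PARSE:-, VALIDATE:-, TRANSFORM:-, EMIT:P4(v=10,ok=T)] out:P3(v=0); in:-
Tick 10: [PARSE:-, VALIDATE:-, TRANSFORM:-, EMIT:-] out:P4(v=10); in:-
P3: arrives tick 5, valid=False (id=3, id%4=3), emit tick 9, final value 0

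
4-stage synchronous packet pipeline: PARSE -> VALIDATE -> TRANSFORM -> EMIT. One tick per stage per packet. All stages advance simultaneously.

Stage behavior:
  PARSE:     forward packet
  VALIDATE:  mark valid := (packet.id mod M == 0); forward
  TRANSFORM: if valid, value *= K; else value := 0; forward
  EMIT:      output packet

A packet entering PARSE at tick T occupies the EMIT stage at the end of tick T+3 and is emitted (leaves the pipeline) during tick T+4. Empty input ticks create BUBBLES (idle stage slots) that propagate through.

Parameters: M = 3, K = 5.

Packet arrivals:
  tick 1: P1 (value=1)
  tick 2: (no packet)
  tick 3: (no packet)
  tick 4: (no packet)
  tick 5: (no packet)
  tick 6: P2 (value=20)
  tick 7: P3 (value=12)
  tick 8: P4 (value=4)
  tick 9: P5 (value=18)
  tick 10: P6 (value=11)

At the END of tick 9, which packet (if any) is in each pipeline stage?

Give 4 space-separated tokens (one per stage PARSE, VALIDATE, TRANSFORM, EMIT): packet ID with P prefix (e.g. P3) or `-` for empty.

Tick 1: [PARSE:P1(v=1,ok=F), VALIDATE:-, TRANSFORM:-, EMIT:-] out:-; in:P1
Tick 2: [PARSE:-, VALIDATE:P1(v=1,ok=F), TRANSFORM:-, EMIT:-] out:-; in:-
Tick 3: [PARSE:-, VALIDATE:-, TRANSFORM:P1(v=0,ok=F), EMIT:-] out:-; in:-
Tick 4: [PARSE:-, VALIDATE:-, TRANSFORM:-, EMIT:P1(v=0,ok=F)] out:-; in:-
Tick 5: [PARSE:-, VALIDATE:-, TRANSFORM:-, EMIT:-] out:P1(v=0); in:-
Tick 6: [PARSE:P2(v=20,ok=F), VALIDATE:-, TRANSFORM:-, EMIT:-] out:-; in:P2
Tick 7: [PARSE:P3(v=12,ok=F), VALIDATE:P2(v=20,ok=F), TRANSFORM:-, EMIT:-] out:-; in:P3
Tick 8: [PARSE:P4(v=4,ok=F), VALIDATE:P3(v=12,ok=T), TRANSFORM:P2(v=0,ok=F), EMIT:-] out:-; in:P4
Tick 9: [PARSE:P5(v=18,ok=F), VALIDATE:P4(v=4,ok=F), TRANSFORM:P3(v=60,ok=T), EMIT:P2(v=0,ok=F)] out:-; in:P5
At end of tick 9: ['P5', 'P4', 'P3', 'P2']

Answer: P5 P4 P3 P2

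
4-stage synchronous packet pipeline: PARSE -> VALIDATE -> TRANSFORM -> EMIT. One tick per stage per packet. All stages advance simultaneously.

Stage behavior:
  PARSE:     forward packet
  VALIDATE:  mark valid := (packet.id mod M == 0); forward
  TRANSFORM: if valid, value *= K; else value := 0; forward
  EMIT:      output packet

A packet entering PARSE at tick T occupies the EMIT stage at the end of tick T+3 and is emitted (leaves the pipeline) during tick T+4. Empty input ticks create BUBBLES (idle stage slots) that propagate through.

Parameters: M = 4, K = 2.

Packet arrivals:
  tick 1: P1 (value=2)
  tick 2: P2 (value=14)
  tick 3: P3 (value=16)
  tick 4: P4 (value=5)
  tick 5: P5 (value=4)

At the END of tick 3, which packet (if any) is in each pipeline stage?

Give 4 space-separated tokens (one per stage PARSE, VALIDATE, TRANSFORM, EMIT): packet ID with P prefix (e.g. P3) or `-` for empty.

Answer: P3 P2 P1 -

Derivation:
Tick 1: [PARSE:P1(v=2,ok=F), VALIDATE:-, TRANSFORM:-, EMIT:-] out:-; in:P1
Tick 2: [PARSE:P2(v=14,ok=F), VALIDATE:P1(v=2,ok=F), TRANSFORM:-, EMIT:-] out:-; in:P2
Tick 3: [PARSE:P3(v=16,ok=F), VALIDATE:P2(v=14,ok=F), TRANSFORM:P1(v=0,ok=F), EMIT:-] out:-; in:P3
At end of tick 3: ['P3', 'P2', 'P1', '-']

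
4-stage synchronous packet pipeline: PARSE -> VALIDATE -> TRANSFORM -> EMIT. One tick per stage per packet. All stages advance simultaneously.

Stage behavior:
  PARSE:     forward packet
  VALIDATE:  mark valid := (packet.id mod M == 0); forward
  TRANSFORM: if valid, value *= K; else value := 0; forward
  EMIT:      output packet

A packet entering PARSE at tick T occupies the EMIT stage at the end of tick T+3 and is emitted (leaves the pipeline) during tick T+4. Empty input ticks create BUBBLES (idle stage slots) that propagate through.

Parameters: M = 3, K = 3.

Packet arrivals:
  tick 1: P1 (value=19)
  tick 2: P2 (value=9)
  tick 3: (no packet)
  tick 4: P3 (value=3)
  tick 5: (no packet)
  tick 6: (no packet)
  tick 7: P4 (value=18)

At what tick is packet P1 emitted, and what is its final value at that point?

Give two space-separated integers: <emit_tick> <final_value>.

Tick 1: [PARSE:P1(v=19,ok=F), VALIDATE:-, TRANSFORM:-, EMIT:-] out:-; in:P1
Tick 2: [PARSE:P2(v=9,ok=F), VALIDATE:P1(v=19,ok=F), TRANSFORM:-, EMIT:-] out:-; in:P2
Tick 3: [PARSE:-, VALIDATE:P2(v=9,ok=F), TRANSFORM:P1(v=0,ok=F), EMIT:-] out:-; in:-
Tick 4: [PARSE:P3(v=3,ok=F), VALIDATE:-, TRANSFORM:P2(v=0,ok=F), EMIT:P1(v=0,ok=F)] out:-; in:P3
Tick 5: [PARSE:-, VALIDATE:P3(v=3,ok=T), TRANSFORM:-, EMIT:P2(v=0,ok=F)] out:P1(v=0); in:-
Tick 6: [PARSE:-, VALIDATE:-, TRANSFORM:P3(v=9,ok=T), EMIT:-] out:P2(v=0); in:-
Tick 7: [PARSE:P4(v=18,ok=F), VALIDATE:-, TRANSFORM:-, EMIT:P3(v=9,ok=T)] out:-; in:P4
Tick 8: [PARSE:-, VALIDATE:P4(v=18,ok=F), TRANSFORM:-, EMIT:-] out:P3(v=9); in:-
Tick 9: [PARSE:-, VALIDATE:-, TRANSFORM:P4(v=0,ok=F), EMIT:-] out:-; in:-
Tick 10: [PARSE:-, VALIDATE:-, TRANSFORM:-, EMIT:P4(v=0,ok=F)] out:-; in:-
Tick 11: [PARSE:-, VALIDATE:-, TRANSFORM:-, EMIT:-] out:P4(v=0); in:-
P1: arrives tick 1, valid=False (id=1, id%3=1), emit tick 5, final value 0

Answer: 5 0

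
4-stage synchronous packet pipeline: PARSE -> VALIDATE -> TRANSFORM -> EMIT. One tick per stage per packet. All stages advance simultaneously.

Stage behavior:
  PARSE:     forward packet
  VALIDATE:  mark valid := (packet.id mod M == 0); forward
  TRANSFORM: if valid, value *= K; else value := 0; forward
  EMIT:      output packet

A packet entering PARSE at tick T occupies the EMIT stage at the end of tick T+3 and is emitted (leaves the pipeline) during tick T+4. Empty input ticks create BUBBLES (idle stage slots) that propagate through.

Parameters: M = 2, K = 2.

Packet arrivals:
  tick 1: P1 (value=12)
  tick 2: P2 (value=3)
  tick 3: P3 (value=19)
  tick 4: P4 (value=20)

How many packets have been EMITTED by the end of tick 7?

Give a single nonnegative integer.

Tick 1: [PARSE:P1(v=12,ok=F), VALIDATE:-, TRANSFORM:-, EMIT:-] out:-; in:P1
Tick 2: [PARSE:P2(v=3,ok=F), VALIDATE:P1(v=12,ok=F), TRANSFORM:-, EMIT:-] out:-; in:P2
Tick 3: [PARSE:P3(v=19,ok=F), VALIDATE:P2(v=3,ok=T), TRANSFORM:P1(v=0,ok=F), EMIT:-] out:-; in:P3
Tick 4: [PARSE:P4(v=20,ok=F), VALIDATE:P3(v=19,ok=F), TRANSFORM:P2(v=6,ok=T), EMIT:P1(v=0,ok=F)] out:-; in:P4
Tick 5: [PARSE:-, VALIDATE:P4(v=20,ok=T), TRANSFORM:P3(v=0,ok=F), EMIT:P2(v=6,ok=T)] out:P1(v=0); in:-
Tick 6: [PARSE:-, VALIDATE:-, TRANSFORM:P4(v=40,ok=T), EMIT:P3(v=0,ok=F)] out:P2(v=6); in:-
Tick 7: [PARSE:-, VALIDATE:-, TRANSFORM:-, EMIT:P4(v=40,ok=T)] out:P3(v=0); in:-
Emitted by tick 7: ['P1', 'P2', 'P3']

Answer: 3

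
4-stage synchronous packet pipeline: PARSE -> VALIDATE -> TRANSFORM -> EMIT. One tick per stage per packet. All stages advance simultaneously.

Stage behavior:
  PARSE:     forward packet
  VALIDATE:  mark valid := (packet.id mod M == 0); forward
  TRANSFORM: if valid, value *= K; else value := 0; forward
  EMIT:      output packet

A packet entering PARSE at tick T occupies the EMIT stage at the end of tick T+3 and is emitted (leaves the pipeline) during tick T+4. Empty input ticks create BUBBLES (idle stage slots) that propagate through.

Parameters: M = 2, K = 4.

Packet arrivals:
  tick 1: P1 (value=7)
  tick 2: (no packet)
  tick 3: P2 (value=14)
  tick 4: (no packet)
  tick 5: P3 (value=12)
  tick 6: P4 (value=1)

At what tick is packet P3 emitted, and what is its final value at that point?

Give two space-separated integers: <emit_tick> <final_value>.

Tick 1: [PARSE:P1(v=7,ok=F), VALIDATE:-, TRANSFORM:-, EMIT:-] out:-; in:P1
Tick 2: [PARSE:-, VALIDATE:P1(v=7,ok=F), TRANSFORM:-, EMIT:-] out:-; in:-
Tick 3: [PARSE:P2(v=14,ok=F), VALIDATE:-, TRANSFORM:P1(v=0,ok=F), EMIT:-] out:-; in:P2
Tick 4: [PARSE:-, VALIDATE:P2(v=14,ok=T), TRANSFORM:-, EMIT:P1(v=0,ok=F)] out:-; in:-
Tick 5: [PARSE:P3(v=12,ok=F), VALIDATE:-, TRANSFORM:P2(v=56,ok=T), EMIT:-] out:P1(v=0); in:P3
Tick 6: [PARSE:P4(v=1,ok=F), VALIDATE:P3(v=12,ok=F), TRANSFORM:-, EMIT:P2(v=56,ok=T)] out:-; in:P4
Tick 7: [PARSE:-, VALIDATE:P4(v=1,ok=T), TRANSFORM:P3(v=0,ok=F), EMIT:-] out:P2(v=56); in:-
Tick 8: [PARSE:-, VALIDATE:-, TRANSFORM:P4(v=4,ok=T), EMIT:P3(v=0,ok=F)] out:-; in:-
Tick 9: [PARSE:-, VALIDATE:-, TRANSFORM:-, EMIT:P4(v=4,ok=T)] out:P3(v=0); in:-
Tick 10: [PARSE:-, VALIDATE:-, TRANSFORM:-, EMIT:-] out:P4(v=4); in:-
P3: arrives tick 5, valid=False (id=3, id%2=1), emit tick 9, final value 0

Answer: 9 0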